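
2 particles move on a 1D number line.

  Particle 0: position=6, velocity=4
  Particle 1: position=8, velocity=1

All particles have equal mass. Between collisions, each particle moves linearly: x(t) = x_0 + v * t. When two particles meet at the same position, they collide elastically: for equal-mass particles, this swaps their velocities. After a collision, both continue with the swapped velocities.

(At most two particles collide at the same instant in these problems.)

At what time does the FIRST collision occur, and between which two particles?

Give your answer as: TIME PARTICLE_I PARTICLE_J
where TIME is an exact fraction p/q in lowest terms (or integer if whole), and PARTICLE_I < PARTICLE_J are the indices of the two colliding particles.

Answer: 2/3 0 1

Derivation:
Pair (0,1): pos 6,8 vel 4,1 -> gap=2, closing at 3/unit, collide at t=2/3
Earliest collision: t=2/3 between 0 and 1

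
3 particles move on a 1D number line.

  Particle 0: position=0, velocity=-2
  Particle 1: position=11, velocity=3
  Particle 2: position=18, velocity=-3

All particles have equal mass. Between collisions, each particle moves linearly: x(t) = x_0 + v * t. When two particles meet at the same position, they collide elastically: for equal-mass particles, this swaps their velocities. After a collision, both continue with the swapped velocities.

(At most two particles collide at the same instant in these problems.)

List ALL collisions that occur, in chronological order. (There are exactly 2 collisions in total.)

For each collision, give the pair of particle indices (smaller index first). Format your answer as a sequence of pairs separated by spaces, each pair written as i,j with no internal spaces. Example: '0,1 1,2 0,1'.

Answer: 1,2 0,1

Derivation:
Collision at t=7/6: particles 1 and 2 swap velocities; positions: p0=-7/3 p1=29/2 p2=29/2; velocities now: v0=-2 v1=-3 v2=3
Collision at t=18: particles 0 and 1 swap velocities; positions: p0=-36 p1=-36 p2=65; velocities now: v0=-3 v1=-2 v2=3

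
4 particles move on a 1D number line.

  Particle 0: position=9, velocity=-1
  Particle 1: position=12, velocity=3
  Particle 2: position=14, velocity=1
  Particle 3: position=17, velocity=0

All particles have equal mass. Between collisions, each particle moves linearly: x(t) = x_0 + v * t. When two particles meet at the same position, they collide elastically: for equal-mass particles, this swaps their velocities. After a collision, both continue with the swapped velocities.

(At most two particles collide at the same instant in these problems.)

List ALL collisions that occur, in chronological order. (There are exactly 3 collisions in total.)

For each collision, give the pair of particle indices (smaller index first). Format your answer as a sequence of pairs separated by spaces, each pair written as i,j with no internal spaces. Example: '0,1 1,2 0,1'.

Collision at t=1: particles 1 and 2 swap velocities; positions: p0=8 p1=15 p2=15 p3=17; velocities now: v0=-1 v1=1 v2=3 v3=0
Collision at t=5/3: particles 2 and 3 swap velocities; positions: p0=22/3 p1=47/3 p2=17 p3=17; velocities now: v0=-1 v1=1 v2=0 v3=3
Collision at t=3: particles 1 and 2 swap velocities; positions: p0=6 p1=17 p2=17 p3=21; velocities now: v0=-1 v1=0 v2=1 v3=3

Answer: 1,2 2,3 1,2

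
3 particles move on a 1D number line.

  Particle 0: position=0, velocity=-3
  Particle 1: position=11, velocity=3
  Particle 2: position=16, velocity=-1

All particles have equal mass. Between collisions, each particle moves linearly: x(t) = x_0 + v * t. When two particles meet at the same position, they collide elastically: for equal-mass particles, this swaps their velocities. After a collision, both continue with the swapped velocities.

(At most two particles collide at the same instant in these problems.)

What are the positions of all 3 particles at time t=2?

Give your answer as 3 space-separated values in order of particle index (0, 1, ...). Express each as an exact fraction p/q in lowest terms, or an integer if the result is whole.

Answer: -6 14 17

Derivation:
Collision at t=5/4: particles 1 and 2 swap velocities; positions: p0=-15/4 p1=59/4 p2=59/4; velocities now: v0=-3 v1=-1 v2=3
Advance to t=2 (no further collisions before then); velocities: v0=-3 v1=-1 v2=3; positions = -6 14 17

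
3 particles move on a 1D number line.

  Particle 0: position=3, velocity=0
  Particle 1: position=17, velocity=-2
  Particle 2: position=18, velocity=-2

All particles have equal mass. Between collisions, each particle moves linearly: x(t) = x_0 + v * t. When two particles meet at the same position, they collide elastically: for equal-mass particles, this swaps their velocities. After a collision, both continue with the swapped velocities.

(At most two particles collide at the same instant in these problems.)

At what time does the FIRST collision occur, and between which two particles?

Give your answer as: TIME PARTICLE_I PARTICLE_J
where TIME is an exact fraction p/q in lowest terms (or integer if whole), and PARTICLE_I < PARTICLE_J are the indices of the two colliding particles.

Answer: 7 0 1

Derivation:
Pair (0,1): pos 3,17 vel 0,-2 -> gap=14, closing at 2/unit, collide at t=7
Pair (1,2): pos 17,18 vel -2,-2 -> not approaching (rel speed 0 <= 0)
Earliest collision: t=7 between 0 and 1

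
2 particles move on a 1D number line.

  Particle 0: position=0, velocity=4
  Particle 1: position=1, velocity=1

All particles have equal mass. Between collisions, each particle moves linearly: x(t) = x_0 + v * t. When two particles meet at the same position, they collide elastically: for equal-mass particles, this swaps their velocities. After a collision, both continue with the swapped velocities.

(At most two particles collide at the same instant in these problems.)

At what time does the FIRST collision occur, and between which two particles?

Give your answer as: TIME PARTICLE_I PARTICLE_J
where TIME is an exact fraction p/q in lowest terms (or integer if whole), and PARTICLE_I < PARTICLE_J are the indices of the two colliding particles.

Answer: 1/3 0 1

Derivation:
Pair (0,1): pos 0,1 vel 4,1 -> gap=1, closing at 3/unit, collide at t=1/3
Earliest collision: t=1/3 between 0 and 1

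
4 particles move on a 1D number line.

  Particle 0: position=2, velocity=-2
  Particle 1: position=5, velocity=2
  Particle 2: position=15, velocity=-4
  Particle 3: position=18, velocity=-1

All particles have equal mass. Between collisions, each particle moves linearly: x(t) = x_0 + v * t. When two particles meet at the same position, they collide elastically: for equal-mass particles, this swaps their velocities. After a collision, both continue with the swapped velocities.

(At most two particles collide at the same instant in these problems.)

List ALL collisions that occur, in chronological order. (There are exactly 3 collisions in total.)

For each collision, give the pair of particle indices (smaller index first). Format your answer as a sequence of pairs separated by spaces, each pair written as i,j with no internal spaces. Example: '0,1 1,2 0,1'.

Answer: 1,2 2,3 0,1

Derivation:
Collision at t=5/3: particles 1 and 2 swap velocities; positions: p0=-4/3 p1=25/3 p2=25/3 p3=49/3; velocities now: v0=-2 v1=-4 v2=2 v3=-1
Collision at t=13/3: particles 2 and 3 swap velocities; positions: p0=-20/3 p1=-7/3 p2=41/3 p3=41/3; velocities now: v0=-2 v1=-4 v2=-1 v3=2
Collision at t=13/2: particles 0 and 1 swap velocities; positions: p0=-11 p1=-11 p2=23/2 p3=18; velocities now: v0=-4 v1=-2 v2=-1 v3=2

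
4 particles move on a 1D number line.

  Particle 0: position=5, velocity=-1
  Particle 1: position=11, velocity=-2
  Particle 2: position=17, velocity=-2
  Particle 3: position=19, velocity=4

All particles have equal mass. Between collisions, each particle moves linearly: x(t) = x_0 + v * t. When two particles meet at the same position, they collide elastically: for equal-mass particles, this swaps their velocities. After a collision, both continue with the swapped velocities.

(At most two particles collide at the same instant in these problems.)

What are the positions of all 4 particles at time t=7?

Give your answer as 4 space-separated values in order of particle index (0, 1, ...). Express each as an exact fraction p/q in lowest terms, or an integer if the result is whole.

Collision at t=6: particles 0 and 1 swap velocities; positions: p0=-1 p1=-1 p2=5 p3=43; velocities now: v0=-2 v1=-1 v2=-2 v3=4
Advance to t=7 (no further collisions before then); velocities: v0=-2 v1=-1 v2=-2 v3=4; positions = -3 -2 3 47

Answer: -3 -2 3 47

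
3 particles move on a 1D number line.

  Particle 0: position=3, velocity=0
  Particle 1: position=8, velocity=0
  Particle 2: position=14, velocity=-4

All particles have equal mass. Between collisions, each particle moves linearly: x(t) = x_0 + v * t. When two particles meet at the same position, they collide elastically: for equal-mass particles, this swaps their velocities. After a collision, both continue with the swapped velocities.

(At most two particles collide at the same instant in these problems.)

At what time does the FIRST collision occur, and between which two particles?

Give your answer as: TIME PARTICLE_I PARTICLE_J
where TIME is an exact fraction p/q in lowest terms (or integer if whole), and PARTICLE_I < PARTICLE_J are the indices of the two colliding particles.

Answer: 3/2 1 2

Derivation:
Pair (0,1): pos 3,8 vel 0,0 -> not approaching (rel speed 0 <= 0)
Pair (1,2): pos 8,14 vel 0,-4 -> gap=6, closing at 4/unit, collide at t=3/2
Earliest collision: t=3/2 between 1 and 2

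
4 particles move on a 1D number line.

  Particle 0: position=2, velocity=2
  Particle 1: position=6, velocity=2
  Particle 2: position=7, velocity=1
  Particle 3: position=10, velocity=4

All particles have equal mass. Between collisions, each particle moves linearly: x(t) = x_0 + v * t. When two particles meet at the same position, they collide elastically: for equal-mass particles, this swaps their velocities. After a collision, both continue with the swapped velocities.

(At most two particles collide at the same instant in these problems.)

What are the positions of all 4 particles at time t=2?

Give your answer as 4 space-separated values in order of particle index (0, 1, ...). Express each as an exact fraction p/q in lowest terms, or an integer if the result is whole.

Collision at t=1: particles 1 and 2 swap velocities; positions: p0=4 p1=8 p2=8 p3=14; velocities now: v0=2 v1=1 v2=2 v3=4
Advance to t=2 (no further collisions before then); velocities: v0=2 v1=1 v2=2 v3=4; positions = 6 9 10 18

Answer: 6 9 10 18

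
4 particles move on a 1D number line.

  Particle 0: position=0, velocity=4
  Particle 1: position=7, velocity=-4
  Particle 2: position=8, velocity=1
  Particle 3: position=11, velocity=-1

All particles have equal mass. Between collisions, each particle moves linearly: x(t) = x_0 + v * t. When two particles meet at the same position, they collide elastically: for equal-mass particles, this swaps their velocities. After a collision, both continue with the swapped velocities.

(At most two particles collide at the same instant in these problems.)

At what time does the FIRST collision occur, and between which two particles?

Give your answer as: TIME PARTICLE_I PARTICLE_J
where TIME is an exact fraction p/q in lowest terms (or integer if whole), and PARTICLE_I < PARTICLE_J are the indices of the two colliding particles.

Answer: 7/8 0 1

Derivation:
Pair (0,1): pos 0,7 vel 4,-4 -> gap=7, closing at 8/unit, collide at t=7/8
Pair (1,2): pos 7,8 vel -4,1 -> not approaching (rel speed -5 <= 0)
Pair (2,3): pos 8,11 vel 1,-1 -> gap=3, closing at 2/unit, collide at t=3/2
Earliest collision: t=7/8 between 0 and 1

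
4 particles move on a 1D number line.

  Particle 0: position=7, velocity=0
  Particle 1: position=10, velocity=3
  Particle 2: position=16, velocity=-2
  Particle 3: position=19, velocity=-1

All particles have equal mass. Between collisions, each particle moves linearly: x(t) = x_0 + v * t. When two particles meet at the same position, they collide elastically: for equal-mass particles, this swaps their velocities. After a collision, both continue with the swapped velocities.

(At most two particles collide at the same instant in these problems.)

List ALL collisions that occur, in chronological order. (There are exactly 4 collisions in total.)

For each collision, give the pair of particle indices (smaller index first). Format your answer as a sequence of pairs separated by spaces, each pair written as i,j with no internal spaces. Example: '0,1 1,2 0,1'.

Answer: 1,2 2,3 0,1 1,2

Derivation:
Collision at t=6/5: particles 1 and 2 swap velocities; positions: p0=7 p1=68/5 p2=68/5 p3=89/5; velocities now: v0=0 v1=-2 v2=3 v3=-1
Collision at t=9/4: particles 2 and 3 swap velocities; positions: p0=7 p1=23/2 p2=67/4 p3=67/4; velocities now: v0=0 v1=-2 v2=-1 v3=3
Collision at t=9/2: particles 0 and 1 swap velocities; positions: p0=7 p1=7 p2=29/2 p3=47/2; velocities now: v0=-2 v1=0 v2=-1 v3=3
Collision at t=12: particles 1 and 2 swap velocities; positions: p0=-8 p1=7 p2=7 p3=46; velocities now: v0=-2 v1=-1 v2=0 v3=3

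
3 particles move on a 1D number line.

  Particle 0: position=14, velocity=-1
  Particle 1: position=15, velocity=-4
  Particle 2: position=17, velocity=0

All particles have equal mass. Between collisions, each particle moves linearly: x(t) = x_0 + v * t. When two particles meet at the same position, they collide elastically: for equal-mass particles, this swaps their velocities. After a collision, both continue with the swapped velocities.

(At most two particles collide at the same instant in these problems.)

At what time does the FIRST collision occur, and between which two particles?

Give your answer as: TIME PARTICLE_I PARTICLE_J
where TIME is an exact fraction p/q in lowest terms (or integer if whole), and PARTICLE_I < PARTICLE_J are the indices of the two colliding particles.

Answer: 1/3 0 1

Derivation:
Pair (0,1): pos 14,15 vel -1,-4 -> gap=1, closing at 3/unit, collide at t=1/3
Pair (1,2): pos 15,17 vel -4,0 -> not approaching (rel speed -4 <= 0)
Earliest collision: t=1/3 between 0 and 1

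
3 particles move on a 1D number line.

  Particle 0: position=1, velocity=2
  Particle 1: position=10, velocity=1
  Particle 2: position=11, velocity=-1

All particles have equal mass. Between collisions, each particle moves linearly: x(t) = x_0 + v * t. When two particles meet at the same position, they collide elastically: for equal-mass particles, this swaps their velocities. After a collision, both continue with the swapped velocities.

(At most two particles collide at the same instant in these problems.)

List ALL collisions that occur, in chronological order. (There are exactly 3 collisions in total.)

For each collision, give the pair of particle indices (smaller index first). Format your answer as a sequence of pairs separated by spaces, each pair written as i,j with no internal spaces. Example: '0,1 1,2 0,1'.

Answer: 1,2 0,1 1,2

Derivation:
Collision at t=1/2: particles 1 and 2 swap velocities; positions: p0=2 p1=21/2 p2=21/2; velocities now: v0=2 v1=-1 v2=1
Collision at t=10/3: particles 0 and 1 swap velocities; positions: p0=23/3 p1=23/3 p2=40/3; velocities now: v0=-1 v1=2 v2=1
Collision at t=9: particles 1 and 2 swap velocities; positions: p0=2 p1=19 p2=19; velocities now: v0=-1 v1=1 v2=2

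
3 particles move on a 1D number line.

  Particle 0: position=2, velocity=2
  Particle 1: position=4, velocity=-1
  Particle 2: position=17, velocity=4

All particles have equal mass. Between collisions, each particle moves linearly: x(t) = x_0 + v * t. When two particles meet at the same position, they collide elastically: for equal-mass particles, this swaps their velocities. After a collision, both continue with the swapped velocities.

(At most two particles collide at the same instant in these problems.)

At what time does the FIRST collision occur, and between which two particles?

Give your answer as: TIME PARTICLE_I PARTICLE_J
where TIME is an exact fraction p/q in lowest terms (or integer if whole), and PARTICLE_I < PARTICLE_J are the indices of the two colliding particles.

Answer: 2/3 0 1

Derivation:
Pair (0,1): pos 2,4 vel 2,-1 -> gap=2, closing at 3/unit, collide at t=2/3
Pair (1,2): pos 4,17 vel -1,4 -> not approaching (rel speed -5 <= 0)
Earliest collision: t=2/3 between 0 and 1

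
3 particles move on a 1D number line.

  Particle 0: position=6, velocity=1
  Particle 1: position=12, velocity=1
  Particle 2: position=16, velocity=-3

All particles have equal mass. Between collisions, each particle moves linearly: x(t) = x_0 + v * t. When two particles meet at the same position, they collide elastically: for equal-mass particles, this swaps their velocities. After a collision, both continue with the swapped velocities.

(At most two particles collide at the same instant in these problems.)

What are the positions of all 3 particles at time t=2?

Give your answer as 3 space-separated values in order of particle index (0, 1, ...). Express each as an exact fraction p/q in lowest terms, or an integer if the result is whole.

Collision at t=1: particles 1 and 2 swap velocities; positions: p0=7 p1=13 p2=13; velocities now: v0=1 v1=-3 v2=1
Advance to t=2 (no further collisions before then); velocities: v0=1 v1=-3 v2=1; positions = 8 10 14

Answer: 8 10 14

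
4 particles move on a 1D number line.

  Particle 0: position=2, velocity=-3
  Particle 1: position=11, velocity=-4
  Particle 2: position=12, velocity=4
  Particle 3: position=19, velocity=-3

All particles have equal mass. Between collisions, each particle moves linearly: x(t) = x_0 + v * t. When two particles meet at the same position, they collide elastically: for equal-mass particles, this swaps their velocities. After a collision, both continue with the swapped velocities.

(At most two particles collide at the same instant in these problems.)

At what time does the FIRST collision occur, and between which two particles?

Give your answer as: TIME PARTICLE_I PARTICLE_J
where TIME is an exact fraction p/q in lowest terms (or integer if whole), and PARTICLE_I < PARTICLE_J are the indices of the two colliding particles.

Pair (0,1): pos 2,11 vel -3,-4 -> gap=9, closing at 1/unit, collide at t=9
Pair (1,2): pos 11,12 vel -4,4 -> not approaching (rel speed -8 <= 0)
Pair (2,3): pos 12,19 vel 4,-3 -> gap=7, closing at 7/unit, collide at t=1
Earliest collision: t=1 between 2 and 3

Answer: 1 2 3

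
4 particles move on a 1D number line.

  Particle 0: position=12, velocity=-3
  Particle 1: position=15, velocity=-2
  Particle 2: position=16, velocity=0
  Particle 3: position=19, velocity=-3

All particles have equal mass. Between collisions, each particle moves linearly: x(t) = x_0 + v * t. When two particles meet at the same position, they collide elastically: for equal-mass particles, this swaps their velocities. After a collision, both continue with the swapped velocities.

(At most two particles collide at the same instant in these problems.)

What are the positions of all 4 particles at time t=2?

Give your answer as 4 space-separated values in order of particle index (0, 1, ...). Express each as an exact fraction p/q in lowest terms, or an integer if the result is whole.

Collision at t=1: particles 2 and 3 swap velocities; positions: p0=9 p1=13 p2=16 p3=16; velocities now: v0=-3 v1=-2 v2=-3 v3=0
Advance to t=2 (no further collisions before then); velocities: v0=-3 v1=-2 v2=-3 v3=0; positions = 6 11 13 16

Answer: 6 11 13 16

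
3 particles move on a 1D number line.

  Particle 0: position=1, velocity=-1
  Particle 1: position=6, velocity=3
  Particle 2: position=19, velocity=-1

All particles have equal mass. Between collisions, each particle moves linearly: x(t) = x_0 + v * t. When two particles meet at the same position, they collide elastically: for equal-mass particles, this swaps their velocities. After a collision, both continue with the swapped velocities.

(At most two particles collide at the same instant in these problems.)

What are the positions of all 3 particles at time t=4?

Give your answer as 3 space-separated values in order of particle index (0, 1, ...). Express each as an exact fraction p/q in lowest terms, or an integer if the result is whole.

Answer: -3 15 18

Derivation:
Collision at t=13/4: particles 1 and 2 swap velocities; positions: p0=-9/4 p1=63/4 p2=63/4; velocities now: v0=-1 v1=-1 v2=3
Advance to t=4 (no further collisions before then); velocities: v0=-1 v1=-1 v2=3; positions = -3 15 18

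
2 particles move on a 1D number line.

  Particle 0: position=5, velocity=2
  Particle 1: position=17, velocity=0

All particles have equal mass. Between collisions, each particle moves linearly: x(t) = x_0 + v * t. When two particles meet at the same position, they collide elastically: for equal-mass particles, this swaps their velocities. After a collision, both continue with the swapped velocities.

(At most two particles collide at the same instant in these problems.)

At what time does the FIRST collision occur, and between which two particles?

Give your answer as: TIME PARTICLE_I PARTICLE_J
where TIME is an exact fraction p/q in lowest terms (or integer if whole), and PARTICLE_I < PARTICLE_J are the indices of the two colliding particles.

Answer: 6 0 1

Derivation:
Pair (0,1): pos 5,17 vel 2,0 -> gap=12, closing at 2/unit, collide at t=6
Earliest collision: t=6 between 0 and 1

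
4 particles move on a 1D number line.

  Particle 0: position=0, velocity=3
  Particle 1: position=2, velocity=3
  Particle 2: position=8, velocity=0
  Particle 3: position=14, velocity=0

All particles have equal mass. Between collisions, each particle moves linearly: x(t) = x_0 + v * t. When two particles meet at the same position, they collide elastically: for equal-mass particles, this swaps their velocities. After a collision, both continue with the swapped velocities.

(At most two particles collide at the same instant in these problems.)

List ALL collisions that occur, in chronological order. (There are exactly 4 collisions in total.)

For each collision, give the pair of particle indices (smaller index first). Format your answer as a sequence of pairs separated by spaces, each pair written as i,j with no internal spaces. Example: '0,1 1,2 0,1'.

Answer: 1,2 0,1 2,3 1,2

Derivation:
Collision at t=2: particles 1 and 2 swap velocities; positions: p0=6 p1=8 p2=8 p3=14; velocities now: v0=3 v1=0 v2=3 v3=0
Collision at t=8/3: particles 0 and 1 swap velocities; positions: p0=8 p1=8 p2=10 p3=14; velocities now: v0=0 v1=3 v2=3 v3=0
Collision at t=4: particles 2 and 3 swap velocities; positions: p0=8 p1=12 p2=14 p3=14; velocities now: v0=0 v1=3 v2=0 v3=3
Collision at t=14/3: particles 1 and 2 swap velocities; positions: p0=8 p1=14 p2=14 p3=16; velocities now: v0=0 v1=0 v2=3 v3=3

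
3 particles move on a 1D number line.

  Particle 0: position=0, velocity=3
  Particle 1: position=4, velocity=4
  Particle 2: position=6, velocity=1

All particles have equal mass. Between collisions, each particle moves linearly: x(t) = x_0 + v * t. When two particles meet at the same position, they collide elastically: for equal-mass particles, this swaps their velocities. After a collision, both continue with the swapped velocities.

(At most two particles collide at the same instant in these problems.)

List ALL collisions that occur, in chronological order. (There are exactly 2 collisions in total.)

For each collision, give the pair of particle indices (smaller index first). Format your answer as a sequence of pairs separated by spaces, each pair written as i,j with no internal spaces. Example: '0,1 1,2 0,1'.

Collision at t=2/3: particles 1 and 2 swap velocities; positions: p0=2 p1=20/3 p2=20/3; velocities now: v0=3 v1=1 v2=4
Collision at t=3: particles 0 and 1 swap velocities; positions: p0=9 p1=9 p2=16; velocities now: v0=1 v1=3 v2=4

Answer: 1,2 0,1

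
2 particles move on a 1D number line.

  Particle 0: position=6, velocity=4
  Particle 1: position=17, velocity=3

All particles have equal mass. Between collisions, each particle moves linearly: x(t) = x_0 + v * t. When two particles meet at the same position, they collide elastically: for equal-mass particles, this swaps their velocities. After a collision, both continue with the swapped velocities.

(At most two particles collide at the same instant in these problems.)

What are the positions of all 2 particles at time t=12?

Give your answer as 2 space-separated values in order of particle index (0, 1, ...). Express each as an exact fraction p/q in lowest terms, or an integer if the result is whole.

Answer: 53 54

Derivation:
Collision at t=11: particles 0 and 1 swap velocities; positions: p0=50 p1=50; velocities now: v0=3 v1=4
Advance to t=12 (no further collisions before then); velocities: v0=3 v1=4; positions = 53 54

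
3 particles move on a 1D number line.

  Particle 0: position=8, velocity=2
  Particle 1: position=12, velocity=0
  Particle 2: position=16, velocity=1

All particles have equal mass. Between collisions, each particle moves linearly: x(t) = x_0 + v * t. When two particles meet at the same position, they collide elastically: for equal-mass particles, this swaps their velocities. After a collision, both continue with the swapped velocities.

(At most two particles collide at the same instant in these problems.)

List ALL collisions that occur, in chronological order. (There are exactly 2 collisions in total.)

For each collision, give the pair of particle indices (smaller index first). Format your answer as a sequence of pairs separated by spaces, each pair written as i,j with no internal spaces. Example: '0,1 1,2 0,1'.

Answer: 0,1 1,2

Derivation:
Collision at t=2: particles 0 and 1 swap velocities; positions: p0=12 p1=12 p2=18; velocities now: v0=0 v1=2 v2=1
Collision at t=8: particles 1 and 2 swap velocities; positions: p0=12 p1=24 p2=24; velocities now: v0=0 v1=1 v2=2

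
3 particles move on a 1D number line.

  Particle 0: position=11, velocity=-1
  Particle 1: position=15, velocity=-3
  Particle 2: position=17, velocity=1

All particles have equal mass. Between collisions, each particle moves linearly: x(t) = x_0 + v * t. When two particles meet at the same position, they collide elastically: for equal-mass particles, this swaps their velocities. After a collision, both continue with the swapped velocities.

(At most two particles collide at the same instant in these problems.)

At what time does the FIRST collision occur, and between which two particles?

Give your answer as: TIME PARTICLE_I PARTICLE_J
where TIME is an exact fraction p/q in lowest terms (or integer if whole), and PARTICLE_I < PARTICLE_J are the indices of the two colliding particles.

Pair (0,1): pos 11,15 vel -1,-3 -> gap=4, closing at 2/unit, collide at t=2
Pair (1,2): pos 15,17 vel -3,1 -> not approaching (rel speed -4 <= 0)
Earliest collision: t=2 between 0 and 1

Answer: 2 0 1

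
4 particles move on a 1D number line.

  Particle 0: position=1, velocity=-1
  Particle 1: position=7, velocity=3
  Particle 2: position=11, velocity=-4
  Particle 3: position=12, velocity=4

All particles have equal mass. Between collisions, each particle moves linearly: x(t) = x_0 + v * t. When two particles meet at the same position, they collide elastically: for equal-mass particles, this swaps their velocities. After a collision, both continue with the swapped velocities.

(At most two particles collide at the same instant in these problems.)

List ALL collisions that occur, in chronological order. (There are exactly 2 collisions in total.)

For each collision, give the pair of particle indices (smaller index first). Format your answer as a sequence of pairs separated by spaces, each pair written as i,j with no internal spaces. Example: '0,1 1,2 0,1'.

Answer: 1,2 0,1

Derivation:
Collision at t=4/7: particles 1 and 2 swap velocities; positions: p0=3/7 p1=61/7 p2=61/7 p3=100/7; velocities now: v0=-1 v1=-4 v2=3 v3=4
Collision at t=10/3: particles 0 and 1 swap velocities; positions: p0=-7/3 p1=-7/3 p2=17 p3=76/3; velocities now: v0=-4 v1=-1 v2=3 v3=4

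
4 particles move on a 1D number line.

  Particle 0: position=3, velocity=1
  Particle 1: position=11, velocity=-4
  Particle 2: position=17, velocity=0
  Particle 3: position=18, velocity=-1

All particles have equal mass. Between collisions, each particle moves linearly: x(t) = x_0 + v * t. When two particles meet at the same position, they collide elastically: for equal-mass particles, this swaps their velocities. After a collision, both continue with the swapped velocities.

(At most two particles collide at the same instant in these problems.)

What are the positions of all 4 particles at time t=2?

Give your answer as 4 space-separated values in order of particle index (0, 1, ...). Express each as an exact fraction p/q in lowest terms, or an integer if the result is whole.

Answer: 3 5 16 17

Derivation:
Collision at t=1: particles 2 and 3 swap velocities; positions: p0=4 p1=7 p2=17 p3=17; velocities now: v0=1 v1=-4 v2=-1 v3=0
Collision at t=8/5: particles 0 and 1 swap velocities; positions: p0=23/5 p1=23/5 p2=82/5 p3=17; velocities now: v0=-4 v1=1 v2=-1 v3=0
Advance to t=2 (no further collisions before then); velocities: v0=-4 v1=1 v2=-1 v3=0; positions = 3 5 16 17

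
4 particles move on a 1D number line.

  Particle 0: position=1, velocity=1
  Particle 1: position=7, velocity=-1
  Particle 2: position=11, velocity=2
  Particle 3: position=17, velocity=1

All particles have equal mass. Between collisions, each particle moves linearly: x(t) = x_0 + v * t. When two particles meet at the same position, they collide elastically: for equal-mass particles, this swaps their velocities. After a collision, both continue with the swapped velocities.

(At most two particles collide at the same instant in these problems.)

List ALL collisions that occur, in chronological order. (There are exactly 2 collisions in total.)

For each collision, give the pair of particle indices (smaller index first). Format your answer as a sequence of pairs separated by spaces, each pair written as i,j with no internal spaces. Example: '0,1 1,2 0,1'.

Answer: 0,1 2,3

Derivation:
Collision at t=3: particles 0 and 1 swap velocities; positions: p0=4 p1=4 p2=17 p3=20; velocities now: v0=-1 v1=1 v2=2 v3=1
Collision at t=6: particles 2 and 3 swap velocities; positions: p0=1 p1=7 p2=23 p3=23; velocities now: v0=-1 v1=1 v2=1 v3=2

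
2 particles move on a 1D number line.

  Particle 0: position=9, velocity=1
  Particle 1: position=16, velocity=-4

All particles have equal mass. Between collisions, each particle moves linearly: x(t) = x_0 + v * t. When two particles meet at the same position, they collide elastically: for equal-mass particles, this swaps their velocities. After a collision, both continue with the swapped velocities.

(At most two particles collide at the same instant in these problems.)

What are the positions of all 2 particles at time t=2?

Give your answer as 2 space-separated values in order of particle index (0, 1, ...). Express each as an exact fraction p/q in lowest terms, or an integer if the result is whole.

Answer: 8 11

Derivation:
Collision at t=7/5: particles 0 and 1 swap velocities; positions: p0=52/5 p1=52/5; velocities now: v0=-4 v1=1
Advance to t=2 (no further collisions before then); velocities: v0=-4 v1=1; positions = 8 11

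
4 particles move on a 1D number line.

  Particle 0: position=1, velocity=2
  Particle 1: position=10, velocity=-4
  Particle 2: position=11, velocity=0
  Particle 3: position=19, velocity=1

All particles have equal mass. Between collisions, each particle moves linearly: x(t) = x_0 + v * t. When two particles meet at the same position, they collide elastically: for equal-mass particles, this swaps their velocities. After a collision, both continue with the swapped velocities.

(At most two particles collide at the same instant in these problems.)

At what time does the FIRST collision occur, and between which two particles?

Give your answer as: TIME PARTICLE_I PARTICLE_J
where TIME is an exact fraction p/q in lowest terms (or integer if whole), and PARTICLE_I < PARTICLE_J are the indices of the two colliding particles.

Answer: 3/2 0 1

Derivation:
Pair (0,1): pos 1,10 vel 2,-4 -> gap=9, closing at 6/unit, collide at t=3/2
Pair (1,2): pos 10,11 vel -4,0 -> not approaching (rel speed -4 <= 0)
Pair (2,3): pos 11,19 vel 0,1 -> not approaching (rel speed -1 <= 0)
Earliest collision: t=3/2 between 0 and 1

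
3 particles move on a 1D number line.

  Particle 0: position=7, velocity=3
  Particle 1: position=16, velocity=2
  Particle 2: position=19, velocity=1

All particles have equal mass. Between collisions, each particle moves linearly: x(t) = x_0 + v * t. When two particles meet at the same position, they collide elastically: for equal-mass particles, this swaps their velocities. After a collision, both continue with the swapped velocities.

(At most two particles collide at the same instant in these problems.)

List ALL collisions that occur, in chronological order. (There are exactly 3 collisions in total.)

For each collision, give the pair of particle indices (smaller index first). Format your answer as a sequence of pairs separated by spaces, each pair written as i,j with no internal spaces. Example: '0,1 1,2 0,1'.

Collision at t=3: particles 1 and 2 swap velocities; positions: p0=16 p1=22 p2=22; velocities now: v0=3 v1=1 v2=2
Collision at t=6: particles 0 and 1 swap velocities; positions: p0=25 p1=25 p2=28; velocities now: v0=1 v1=3 v2=2
Collision at t=9: particles 1 and 2 swap velocities; positions: p0=28 p1=34 p2=34; velocities now: v0=1 v1=2 v2=3

Answer: 1,2 0,1 1,2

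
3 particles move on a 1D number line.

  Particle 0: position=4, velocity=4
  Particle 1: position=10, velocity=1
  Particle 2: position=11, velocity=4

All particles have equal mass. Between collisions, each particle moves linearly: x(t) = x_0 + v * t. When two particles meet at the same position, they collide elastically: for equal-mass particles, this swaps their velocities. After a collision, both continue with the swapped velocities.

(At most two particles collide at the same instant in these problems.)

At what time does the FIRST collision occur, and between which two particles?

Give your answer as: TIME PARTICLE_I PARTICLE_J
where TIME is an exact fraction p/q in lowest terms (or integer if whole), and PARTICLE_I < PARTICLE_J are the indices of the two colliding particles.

Answer: 2 0 1

Derivation:
Pair (0,1): pos 4,10 vel 4,1 -> gap=6, closing at 3/unit, collide at t=2
Pair (1,2): pos 10,11 vel 1,4 -> not approaching (rel speed -3 <= 0)
Earliest collision: t=2 between 0 and 1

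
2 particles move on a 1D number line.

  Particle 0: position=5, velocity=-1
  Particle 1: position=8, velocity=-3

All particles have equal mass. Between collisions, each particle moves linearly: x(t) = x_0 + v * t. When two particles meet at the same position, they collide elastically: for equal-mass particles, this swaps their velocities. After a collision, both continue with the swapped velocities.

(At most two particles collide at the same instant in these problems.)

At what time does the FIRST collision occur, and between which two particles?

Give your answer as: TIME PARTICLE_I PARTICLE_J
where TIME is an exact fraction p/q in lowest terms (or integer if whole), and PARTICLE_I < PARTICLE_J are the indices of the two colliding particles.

Answer: 3/2 0 1

Derivation:
Pair (0,1): pos 5,8 vel -1,-3 -> gap=3, closing at 2/unit, collide at t=3/2
Earliest collision: t=3/2 between 0 and 1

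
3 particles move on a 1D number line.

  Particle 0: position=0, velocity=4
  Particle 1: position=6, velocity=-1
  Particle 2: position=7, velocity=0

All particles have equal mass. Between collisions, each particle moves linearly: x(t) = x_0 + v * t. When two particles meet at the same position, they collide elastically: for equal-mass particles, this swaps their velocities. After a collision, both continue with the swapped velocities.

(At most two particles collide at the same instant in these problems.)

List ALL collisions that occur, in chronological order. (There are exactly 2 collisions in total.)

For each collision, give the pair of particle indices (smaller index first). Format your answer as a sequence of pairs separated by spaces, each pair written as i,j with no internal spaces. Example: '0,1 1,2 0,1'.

Collision at t=6/5: particles 0 and 1 swap velocities; positions: p0=24/5 p1=24/5 p2=7; velocities now: v0=-1 v1=4 v2=0
Collision at t=7/4: particles 1 and 2 swap velocities; positions: p0=17/4 p1=7 p2=7; velocities now: v0=-1 v1=0 v2=4

Answer: 0,1 1,2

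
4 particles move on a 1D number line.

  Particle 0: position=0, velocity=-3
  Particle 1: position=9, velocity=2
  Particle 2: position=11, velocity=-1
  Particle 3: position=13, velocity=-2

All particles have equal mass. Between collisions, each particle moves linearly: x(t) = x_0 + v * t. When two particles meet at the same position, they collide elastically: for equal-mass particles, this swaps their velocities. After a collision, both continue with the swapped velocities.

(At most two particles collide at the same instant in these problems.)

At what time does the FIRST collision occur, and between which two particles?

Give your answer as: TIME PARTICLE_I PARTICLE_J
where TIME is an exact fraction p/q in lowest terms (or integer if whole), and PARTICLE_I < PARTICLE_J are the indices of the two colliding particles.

Pair (0,1): pos 0,9 vel -3,2 -> not approaching (rel speed -5 <= 0)
Pair (1,2): pos 9,11 vel 2,-1 -> gap=2, closing at 3/unit, collide at t=2/3
Pair (2,3): pos 11,13 vel -1,-2 -> gap=2, closing at 1/unit, collide at t=2
Earliest collision: t=2/3 between 1 and 2

Answer: 2/3 1 2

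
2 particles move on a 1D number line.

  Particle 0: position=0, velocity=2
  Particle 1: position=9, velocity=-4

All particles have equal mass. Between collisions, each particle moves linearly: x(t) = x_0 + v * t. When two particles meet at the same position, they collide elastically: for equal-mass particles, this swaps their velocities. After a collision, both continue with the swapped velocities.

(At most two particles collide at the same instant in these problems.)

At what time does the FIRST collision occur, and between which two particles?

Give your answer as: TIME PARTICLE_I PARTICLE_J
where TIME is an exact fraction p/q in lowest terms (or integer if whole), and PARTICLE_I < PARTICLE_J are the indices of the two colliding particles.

Pair (0,1): pos 0,9 vel 2,-4 -> gap=9, closing at 6/unit, collide at t=3/2
Earliest collision: t=3/2 between 0 and 1

Answer: 3/2 0 1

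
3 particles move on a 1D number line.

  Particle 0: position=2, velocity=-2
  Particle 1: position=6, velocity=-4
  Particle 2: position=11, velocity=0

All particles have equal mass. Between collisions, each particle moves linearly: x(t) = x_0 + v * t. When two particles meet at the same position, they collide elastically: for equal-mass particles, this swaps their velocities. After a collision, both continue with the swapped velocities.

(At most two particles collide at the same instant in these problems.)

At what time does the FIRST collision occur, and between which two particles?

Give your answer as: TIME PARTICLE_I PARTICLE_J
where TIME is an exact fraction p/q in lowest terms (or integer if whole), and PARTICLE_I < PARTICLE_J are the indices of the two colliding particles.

Pair (0,1): pos 2,6 vel -2,-4 -> gap=4, closing at 2/unit, collide at t=2
Pair (1,2): pos 6,11 vel -4,0 -> not approaching (rel speed -4 <= 0)
Earliest collision: t=2 between 0 and 1

Answer: 2 0 1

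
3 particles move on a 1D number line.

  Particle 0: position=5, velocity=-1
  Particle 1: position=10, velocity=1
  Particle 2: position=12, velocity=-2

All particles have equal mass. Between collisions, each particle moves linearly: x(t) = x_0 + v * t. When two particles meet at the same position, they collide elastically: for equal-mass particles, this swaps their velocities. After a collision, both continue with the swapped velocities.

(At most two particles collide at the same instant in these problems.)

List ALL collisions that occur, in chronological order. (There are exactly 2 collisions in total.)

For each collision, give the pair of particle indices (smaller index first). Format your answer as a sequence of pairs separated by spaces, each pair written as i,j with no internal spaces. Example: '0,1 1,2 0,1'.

Answer: 1,2 0,1

Derivation:
Collision at t=2/3: particles 1 and 2 swap velocities; positions: p0=13/3 p1=32/3 p2=32/3; velocities now: v0=-1 v1=-2 v2=1
Collision at t=7: particles 0 and 1 swap velocities; positions: p0=-2 p1=-2 p2=17; velocities now: v0=-2 v1=-1 v2=1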